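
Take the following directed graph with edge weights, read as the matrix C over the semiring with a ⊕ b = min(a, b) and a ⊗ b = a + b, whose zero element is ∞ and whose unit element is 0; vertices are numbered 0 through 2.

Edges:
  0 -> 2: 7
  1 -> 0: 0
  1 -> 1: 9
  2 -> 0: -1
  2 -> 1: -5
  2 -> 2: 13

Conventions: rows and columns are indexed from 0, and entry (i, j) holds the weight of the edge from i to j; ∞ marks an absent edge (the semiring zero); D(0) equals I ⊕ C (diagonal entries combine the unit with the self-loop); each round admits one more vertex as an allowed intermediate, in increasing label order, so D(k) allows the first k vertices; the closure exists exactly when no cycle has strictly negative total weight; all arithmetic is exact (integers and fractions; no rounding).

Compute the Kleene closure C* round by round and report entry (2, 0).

D(0):
  [0, ∞, 7]
  [0, 0, ∞]
  [-1, -5, 0]
D(1):
  [0, ∞, 7]
  [0, 0, 7]
  [-1, -5, 0]
D(2):
  [0, ∞, 7]
  [0, 0, 7]
  [-5, -5, 0]
D(3):
  [0, 2, 7]
  [0, 0, 7]
  [-5, -5, 0]
Answer: C*[2][0] = -5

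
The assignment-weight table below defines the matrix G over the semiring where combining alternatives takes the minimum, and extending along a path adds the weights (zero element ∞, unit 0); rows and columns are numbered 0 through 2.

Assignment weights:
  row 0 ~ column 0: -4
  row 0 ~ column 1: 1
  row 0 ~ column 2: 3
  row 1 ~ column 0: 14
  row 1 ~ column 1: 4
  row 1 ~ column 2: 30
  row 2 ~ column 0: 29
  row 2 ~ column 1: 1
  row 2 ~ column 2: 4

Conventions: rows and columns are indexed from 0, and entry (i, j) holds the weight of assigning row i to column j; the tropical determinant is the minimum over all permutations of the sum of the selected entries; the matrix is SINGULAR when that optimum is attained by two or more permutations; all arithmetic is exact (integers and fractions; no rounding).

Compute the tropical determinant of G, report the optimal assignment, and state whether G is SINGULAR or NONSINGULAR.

σ = (0, 1, 2): (-4) + 4 + 4 = 4
σ = (0, 2, 1): (-4) + 30 + 1 = 27
σ = (1, 0, 2): 1 + 14 + 4 = 19
σ = (1, 2, 0): 1 + 30 + 29 = 60
σ = (2, 0, 1): 3 + 14 + 1 = 18
σ = (2, 1, 0): 3 + 4 + 29 = 36
Optimal value attained by: σ = (0, 1, 2).
Answer: det⊕(G) = 4; verdict: NONSINGULAR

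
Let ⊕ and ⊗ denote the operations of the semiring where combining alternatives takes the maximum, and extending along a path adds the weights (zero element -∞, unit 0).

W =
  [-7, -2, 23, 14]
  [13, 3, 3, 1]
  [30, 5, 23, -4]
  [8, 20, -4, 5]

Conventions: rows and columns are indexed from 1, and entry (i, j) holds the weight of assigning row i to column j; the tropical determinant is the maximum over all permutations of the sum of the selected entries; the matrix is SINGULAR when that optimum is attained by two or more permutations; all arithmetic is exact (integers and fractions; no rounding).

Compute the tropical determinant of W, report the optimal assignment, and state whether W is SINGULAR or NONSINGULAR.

σ = (1, 2, 3, 4): (-7) + 3 + 23 + 5 = 24
σ = (1, 2, 4, 3): (-7) + 3 + (-4) + (-4) = -12
σ = (1, 3, 2, 4): (-7) + 3 + 5 + 5 = 6
σ = (1, 3, 4, 2): (-7) + 3 + (-4) + 20 = 12
σ = (1, 4, 2, 3): (-7) + 1 + 5 + (-4) = -5
σ = (1, 4, 3, 2): (-7) + 1 + 23 + 20 = 37
σ = (2, 1, 3, 4): (-2) + 13 + 23 + 5 = 39
σ = (2, 1, 4, 3): (-2) + 13 + (-4) + (-4) = 3
σ = (2, 3, 1, 4): (-2) + 3 + 30 + 5 = 36
σ = (2, 3, 4, 1): (-2) + 3 + (-4) + 8 = 5
σ = (2, 4, 1, 3): (-2) + 1 + 30 + (-4) = 25
σ = (2, 4, 3, 1): (-2) + 1 + 23 + 8 = 30
σ = (3, 1, 2, 4): 23 + 13 + 5 + 5 = 46
σ = (3, 1, 4, 2): 23 + 13 + (-4) + 20 = 52
σ = (3, 2, 1, 4): 23 + 3 + 30 + 5 = 61
σ = (3, 2, 4, 1): 23 + 3 + (-4) + 8 = 30
σ = (3, 4, 1, 2): 23 + 1 + 30 + 20 = 74
σ = (3, 4, 2, 1): 23 + 1 + 5 + 8 = 37
σ = (4, 1, 2, 3): 14 + 13 + 5 + (-4) = 28
σ = (4, 1, 3, 2): 14 + 13 + 23 + 20 = 70
σ = (4, 2, 1, 3): 14 + 3 + 30 + (-4) = 43
σ = (4, 2, 3, 1): 14 + 3 + 23 + 8 = 48
σ = (4, 3, 1, 2): 14 + 3 + 30 + 20 = 67
σ = (4, 3, 2, 1): 14 + 3 + 5 + 8 = 30
Optimal value attained by: σ = (3, 4, 1, 2).
Answer: det⊕(W) = 74; verdict: NONSINGULAR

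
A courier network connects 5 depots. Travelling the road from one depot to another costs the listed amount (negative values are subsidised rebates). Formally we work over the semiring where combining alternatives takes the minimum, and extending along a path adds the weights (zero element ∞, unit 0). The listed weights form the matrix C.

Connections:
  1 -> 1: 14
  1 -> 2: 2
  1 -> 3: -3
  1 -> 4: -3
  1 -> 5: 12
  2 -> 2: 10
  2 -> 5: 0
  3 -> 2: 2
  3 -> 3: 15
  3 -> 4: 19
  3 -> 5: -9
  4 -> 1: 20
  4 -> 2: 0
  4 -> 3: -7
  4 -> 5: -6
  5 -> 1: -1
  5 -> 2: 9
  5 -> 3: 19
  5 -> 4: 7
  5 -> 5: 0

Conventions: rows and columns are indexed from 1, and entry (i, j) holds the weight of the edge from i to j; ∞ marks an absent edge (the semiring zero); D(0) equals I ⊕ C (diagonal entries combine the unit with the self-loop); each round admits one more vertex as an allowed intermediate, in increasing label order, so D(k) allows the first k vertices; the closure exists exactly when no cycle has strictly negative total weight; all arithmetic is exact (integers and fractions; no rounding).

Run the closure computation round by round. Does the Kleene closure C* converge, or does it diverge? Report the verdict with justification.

D(0):
  [0, 2, -3, -3, 12]
  [∞, 0, ∞, ∞, 0]
  [∞, 2, 0, 19, -9]
  [20, 0, -7, 0, -6]
  [-1, 9, 19, 7, 0]
D(1):
  [0, 2, -3, -3, 12]
  [∞, 0, ∞, ∞, 0]
  [∞, 2, 0, 19, -9]
  [20, 0, -7, 0, -6]
  [-1, 1, -4, -4, 0]
D(2):
  [0, 2, -3, -3, 2]
  [∞, 0, ∞, ∞, 0]
  [∞, 2, 0, 19, -9]
  [20, 0, -7, 0, -6]
  [-1, 1, -4, -4, 0]
Detection: at round 3, diagonal entry (5, 5) turns strictly negative.
Key observation: the cycle 5->1->3->2->5 has total weight (-1) + (-3) + 2 + 0, which is strictly negative.
Answer: DIVERGES — negative cycle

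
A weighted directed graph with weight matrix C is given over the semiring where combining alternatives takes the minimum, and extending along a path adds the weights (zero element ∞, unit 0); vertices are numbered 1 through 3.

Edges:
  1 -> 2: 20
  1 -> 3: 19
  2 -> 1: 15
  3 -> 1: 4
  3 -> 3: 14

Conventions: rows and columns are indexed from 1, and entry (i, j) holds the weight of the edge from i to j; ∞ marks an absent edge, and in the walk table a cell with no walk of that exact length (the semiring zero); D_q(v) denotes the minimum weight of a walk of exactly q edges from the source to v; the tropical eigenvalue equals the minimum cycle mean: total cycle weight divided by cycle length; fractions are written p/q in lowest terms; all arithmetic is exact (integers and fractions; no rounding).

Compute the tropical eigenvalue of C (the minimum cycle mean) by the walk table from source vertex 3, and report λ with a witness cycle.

q=0: [∞, ∞, 0]
q=1: [4, ∞, 14]
q=2: [18, 24, 23]
q=3: [27, 38, 37]
Optimal cycle mean attained by: cycle 1->3->1, total 19 + 4, length 2.
Answer: λ = 23/2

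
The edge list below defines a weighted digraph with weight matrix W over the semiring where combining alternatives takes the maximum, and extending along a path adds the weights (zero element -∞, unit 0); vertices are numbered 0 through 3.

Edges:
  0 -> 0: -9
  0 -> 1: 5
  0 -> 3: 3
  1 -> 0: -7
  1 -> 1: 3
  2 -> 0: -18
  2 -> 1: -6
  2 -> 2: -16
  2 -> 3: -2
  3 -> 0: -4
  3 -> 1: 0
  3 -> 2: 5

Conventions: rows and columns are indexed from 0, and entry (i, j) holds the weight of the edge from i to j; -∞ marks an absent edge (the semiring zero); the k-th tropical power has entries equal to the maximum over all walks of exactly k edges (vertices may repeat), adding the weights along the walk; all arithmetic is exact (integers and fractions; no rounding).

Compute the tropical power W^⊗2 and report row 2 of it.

W^⊗2:
  [-1, 8, 8, -6]
  [-4, 6, -∞, -4]
  [-6, -2, 3, -15]
  [-7, 3, -11, 3]
Answer: row 2 of W^⊗2 = [-6, -2, 3, -15]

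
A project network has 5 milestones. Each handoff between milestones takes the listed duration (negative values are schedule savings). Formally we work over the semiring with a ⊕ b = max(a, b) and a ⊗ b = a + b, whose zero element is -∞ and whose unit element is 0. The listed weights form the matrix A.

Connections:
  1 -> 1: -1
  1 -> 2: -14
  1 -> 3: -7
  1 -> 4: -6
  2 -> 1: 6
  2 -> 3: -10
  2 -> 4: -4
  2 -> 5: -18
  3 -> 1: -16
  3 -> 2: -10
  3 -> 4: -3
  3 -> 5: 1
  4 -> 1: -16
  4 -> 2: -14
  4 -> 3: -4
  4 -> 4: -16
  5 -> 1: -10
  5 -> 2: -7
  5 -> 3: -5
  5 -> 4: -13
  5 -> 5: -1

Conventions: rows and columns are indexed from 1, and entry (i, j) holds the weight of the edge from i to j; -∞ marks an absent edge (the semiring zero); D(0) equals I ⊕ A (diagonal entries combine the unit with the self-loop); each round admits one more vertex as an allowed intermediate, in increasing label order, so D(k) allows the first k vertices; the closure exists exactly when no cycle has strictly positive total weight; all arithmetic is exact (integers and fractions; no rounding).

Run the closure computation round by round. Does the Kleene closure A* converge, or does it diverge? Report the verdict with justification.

D(0):
  [0, -14, -7, -6, -∞]
  [6, 0, -10, -4, -18]
  [-16, -10, 0, -3, 1]
  [-16, -14, -4, 0, -∞]
  [-10, -7, -5, -13, 0]
D(1):
  [0, -14, -7, -6, -∞]
  [6, 0, -1, 0, -18]
  [-16, -10, 0, -3, 1]
  [-16, -14, -4, 0, -∞]
  [-10, -7, -5, -13, 0]
D(2):
  [0, -14, -7, -6, -32]
  [6, 0, -1, 0, -18]
  [-4, -10, 0, -3, 1]
  [-8, -14, -4, 0, -32]
  [-1, -7, -5, -7, 0]
D(3):
  [0, -14, -7, -6, -6]
  [6, 0, -1, 0, 0]
  [-4, -10, 0, -3, 1]
  [-8, -14, -4, 0, -3]
  [-1, -7, -5, -7, 0]
D(4):
  [0, -14, -7, -6, -6]
  [6, 0, -1, 0, 0]
  [-4, -10, 0, -3, 1]
  [-8, -14, -4, 0, -3]
  [-1, -7, -5, -7, 0]
D(5):
  [0, -13, -7, -6, -6]
  [6, 0, -1, 0, 0]
  [0, -6, 0, -3, 1]
  [-4, -10, -4, 0, -3]
  [-1, -7, -5, -7, 0]
Key observation: every diagonal entry stays at the unit through all rounds, so no improving cycle exists.
Answer: CONVERGES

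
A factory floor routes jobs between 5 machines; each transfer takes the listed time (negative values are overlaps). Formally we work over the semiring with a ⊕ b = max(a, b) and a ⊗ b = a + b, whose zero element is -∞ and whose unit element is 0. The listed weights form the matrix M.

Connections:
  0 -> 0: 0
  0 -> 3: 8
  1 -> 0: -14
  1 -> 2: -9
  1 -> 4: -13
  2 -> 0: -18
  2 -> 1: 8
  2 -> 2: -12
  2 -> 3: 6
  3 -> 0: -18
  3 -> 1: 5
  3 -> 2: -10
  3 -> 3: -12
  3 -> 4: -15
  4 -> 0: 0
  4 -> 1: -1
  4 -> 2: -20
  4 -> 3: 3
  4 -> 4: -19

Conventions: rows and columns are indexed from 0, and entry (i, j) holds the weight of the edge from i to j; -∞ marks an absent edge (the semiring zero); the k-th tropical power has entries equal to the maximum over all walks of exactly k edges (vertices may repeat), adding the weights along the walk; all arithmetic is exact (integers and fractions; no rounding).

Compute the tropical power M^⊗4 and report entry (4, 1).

M^⊗2:
  [0, 13, -2, 8, -7]
  [-13, -1, -21, -3, -32]
  [-6, 11, -1, -6, -5]
  [-9, -2, -4, -4, -8]
  [0, 8, -7, 8, -12]
M^⊗3:
  [0, 13, 4, 8, 0]
  [-13, 2, -10, -5, -14]
  [-3, 7, 2, 5, -2]
  [-8, 4, -11, 2, -15]
  [0, 13, -1, 8, -5]
M^⊗4:
  [0, 13, 4, 10, 0]
  [-12, 0, -7, -4, -11]
  [-2, 10, -2, 8, -6]
  [-8, 7, -5, 0, -9]
  [0, 13, 4, 8, 0]
Key observation: the optimum is the walk 4->0->0->3->1, with weight 0 + 0 + 8 + 5 = 13.
Optimal value attained by: walk 4->0->0->3->1.
Answer: (M^⊗4)[4][1] = 13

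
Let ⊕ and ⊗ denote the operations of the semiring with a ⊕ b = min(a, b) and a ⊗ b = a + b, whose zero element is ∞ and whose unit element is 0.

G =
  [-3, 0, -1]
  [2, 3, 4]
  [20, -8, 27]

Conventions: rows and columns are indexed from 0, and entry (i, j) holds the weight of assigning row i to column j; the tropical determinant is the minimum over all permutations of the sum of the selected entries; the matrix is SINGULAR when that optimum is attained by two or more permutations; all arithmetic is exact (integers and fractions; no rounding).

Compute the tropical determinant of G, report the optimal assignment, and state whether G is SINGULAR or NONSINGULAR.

σ = (0, 1, 2): (-3) + 3 + 27 = 27
σ = (0, 2, 1): (-3) + 4 + (-8) = -7
σ = (1, 0, 2): 0 + 2 + 27 = 29
σ = (1, 2, 0): 0 + 4 + 20 = 24
σ = (2, 0, 1): (-1) + 2 + (-8) = -7
σ = (2, 1, 0): (-1) + 3 + 20 = 22
Optimal value attained by: σ = (0, 2, 1).
Answer: det⊕(G) = -7; verdict: SINGULAR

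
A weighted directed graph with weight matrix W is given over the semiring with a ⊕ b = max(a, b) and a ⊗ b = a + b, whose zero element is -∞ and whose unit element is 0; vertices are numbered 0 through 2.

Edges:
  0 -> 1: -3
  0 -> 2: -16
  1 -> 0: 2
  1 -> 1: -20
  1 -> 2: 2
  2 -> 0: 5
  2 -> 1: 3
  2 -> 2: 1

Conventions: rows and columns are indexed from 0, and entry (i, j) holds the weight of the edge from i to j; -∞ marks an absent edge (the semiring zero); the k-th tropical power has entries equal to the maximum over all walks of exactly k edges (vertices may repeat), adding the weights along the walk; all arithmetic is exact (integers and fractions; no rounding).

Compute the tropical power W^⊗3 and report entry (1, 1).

W^⊗2:
  [-1, -13, -1]
  [7, 5, 3]
  [6, 4, 5]
W^⊗3:
  [4, 2, 0]
  [8, 6, 7]
  [10, 8, 6]
Key observation: the optimum is the walk 1->2->2->1, with weight 2 + 1 + 3 = 6.
Optimal value attained by: walk 1->2->2->1.
Answer: (W^⊗3)[1][1] = 6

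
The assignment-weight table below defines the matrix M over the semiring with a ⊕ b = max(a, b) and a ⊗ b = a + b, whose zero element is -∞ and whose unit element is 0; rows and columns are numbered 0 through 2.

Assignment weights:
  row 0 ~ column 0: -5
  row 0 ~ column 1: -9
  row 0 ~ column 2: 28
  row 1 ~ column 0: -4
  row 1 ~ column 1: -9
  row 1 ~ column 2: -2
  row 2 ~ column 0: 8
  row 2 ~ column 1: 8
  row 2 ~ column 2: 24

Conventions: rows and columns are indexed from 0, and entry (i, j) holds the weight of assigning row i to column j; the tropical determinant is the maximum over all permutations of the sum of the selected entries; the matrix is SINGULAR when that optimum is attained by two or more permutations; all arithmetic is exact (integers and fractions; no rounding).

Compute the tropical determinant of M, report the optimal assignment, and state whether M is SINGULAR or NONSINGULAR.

σ = (0, 1, 2): (-5) + (-9) + 24 = 10
σ = (0, 2, 1): (-5) + (-2) + 8 = 1
σ = (1, 0, 2): (-9) + (-4) + 24 = 11
σ = (1, 2, 0): (-9) + (-2) + 8 = -3
σ = (2, 0, 1): 28 + (-4) + 8 = 32
σ = (2, 1, 0): 28 + (-9) + 8 = 27
Optimal value attained by: σ = (2, 0, 1).
Answer: det⊕(M) = 32; verdict: NONSINGULAR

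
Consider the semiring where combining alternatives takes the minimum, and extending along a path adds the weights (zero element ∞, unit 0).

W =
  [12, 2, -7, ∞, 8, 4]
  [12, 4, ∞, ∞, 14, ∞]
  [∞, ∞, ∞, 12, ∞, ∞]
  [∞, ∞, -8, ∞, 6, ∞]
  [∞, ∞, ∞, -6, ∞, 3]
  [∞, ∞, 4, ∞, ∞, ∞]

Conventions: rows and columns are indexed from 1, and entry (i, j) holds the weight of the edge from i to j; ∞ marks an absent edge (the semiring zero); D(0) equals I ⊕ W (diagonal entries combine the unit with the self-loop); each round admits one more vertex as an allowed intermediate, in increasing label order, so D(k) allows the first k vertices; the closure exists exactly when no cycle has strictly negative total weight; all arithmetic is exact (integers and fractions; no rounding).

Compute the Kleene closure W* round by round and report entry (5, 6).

D(0):
  [0, 2, -7, ∞, 8, 4]
  [12, 0, ∞, ∞, 14, ∞]
  [∞, ∞, 0, 12, ∞, ∞]
  [∞, ∞, -8, 0, 6, ∞]
  [∞, ∞, ∞, -6, 0, 3]
  [∞, ∞, 4, ∞, ∞, 0]
D(1):
  [0, 2, -7, ∞, 8, 4]
  [12, 0, 5, ∞, 14, 16]
  [∞, ∞, 0, 12, ∞, ∞]
  [∞, ∞, -8, 0, 6, ∞]
  [∞, ∞, ∞, -6, 0, 3]
  [∞, ∞, 4, ∞, ∞, 0]
D(2):
  [0, 2, -7, ∞, 8, 4]
  [12, 0, 5, ∞, 14, 16]
  [∞, ∞, 0, 12, ∞, ∞]
  [∞, ∞, -8, 0, 6, ∞]
  [∞, ∞, ∞, -6, 0, 3]
  [∞, ∞, 4, ∞, ∞, 0]
D(3):
  [0, 2, -7, 5, 8, 4]
  [12, 0, 5, 17, 14, 16]
  [∞, ∞, 0, 12, ∞, ∞]
  [∞, ∞, -8, 0, 6, ∞]
  [∞, ∞, ∞, -6, 0, 3]
  [∞, ∞, 4, 16, ∞, 0]
D(4):
  [0, 2, -7, 5, 8, 4]
  [12, 0, 5, 17, 14, 16]
  [∞, ∞, 0, 12, 18, ∞]
  [∞, ∞, -8, 0, 6, ∞]
  [∞, ∞, -14, -6, 0, 3]
  [∞, ∞, 4, 16, 22, 0]
D(5):
  [0, 2, -7, 2, 8, 4]
  [12, 0, 0, 8, 14, 16]
  [∞, ∞, 0, 12, 18, 21]
  [∞, ∞, -8, 0, 6, 9]
  [∞, ∞, -14, -6, 0, 3]
  [∞, ∞, 4, 16, 22, 0]
D(6):
  [0, 2, -7, 2, 8, 4]
  [12, 0, 0, 8, 14, 16]
  [∞, ∞, 0, 12, 18, 21]
  [∞, ∞, -8, 0, 6, 9]
  [∞, ∞, -14, -6, 0, 3]
  [∞, ∞, 4, 16, 22, 0]
Answer: W*[5][6] = 3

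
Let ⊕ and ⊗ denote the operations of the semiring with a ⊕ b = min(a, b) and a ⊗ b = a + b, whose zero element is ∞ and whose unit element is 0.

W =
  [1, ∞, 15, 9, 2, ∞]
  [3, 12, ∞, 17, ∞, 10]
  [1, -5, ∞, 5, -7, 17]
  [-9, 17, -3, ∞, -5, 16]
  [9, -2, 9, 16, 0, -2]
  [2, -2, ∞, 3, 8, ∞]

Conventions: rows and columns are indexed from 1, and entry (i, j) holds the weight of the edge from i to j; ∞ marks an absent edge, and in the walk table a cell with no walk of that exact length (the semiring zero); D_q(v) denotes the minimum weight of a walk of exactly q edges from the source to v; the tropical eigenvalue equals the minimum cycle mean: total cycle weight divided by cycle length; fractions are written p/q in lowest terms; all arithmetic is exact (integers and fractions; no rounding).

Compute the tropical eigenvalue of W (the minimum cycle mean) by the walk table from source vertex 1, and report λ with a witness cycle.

q=0: [0, ∞, ∞, ∞, ∞, ∞]
q=1: [1, ∞, 15, 9, 2, ∞]
q=2: [0, 0, 6, 10, 2, 0]
q=3: [1, -2, 7, 3, -1, 0]
q=4: [-6, -3, 0, 3, -2, -3]
q=5: [-6, -5, 0, 0, -7, -4]
q=6: [-9, -9, -3, -1, -7, -9]
Optimal cycle mean attained by: cycle 3->5->6->4->3, total (-7) + (-2) + 3 + (-3), length 4.
Answer: λ = -9/4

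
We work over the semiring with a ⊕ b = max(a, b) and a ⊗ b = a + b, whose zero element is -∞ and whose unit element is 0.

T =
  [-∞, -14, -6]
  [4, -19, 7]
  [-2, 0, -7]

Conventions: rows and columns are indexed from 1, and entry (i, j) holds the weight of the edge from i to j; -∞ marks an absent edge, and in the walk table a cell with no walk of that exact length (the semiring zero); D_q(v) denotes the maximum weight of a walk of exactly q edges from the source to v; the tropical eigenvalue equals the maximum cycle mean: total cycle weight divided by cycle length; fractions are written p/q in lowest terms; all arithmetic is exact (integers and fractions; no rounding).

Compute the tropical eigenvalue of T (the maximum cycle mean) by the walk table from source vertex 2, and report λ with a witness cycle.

q=0: [-∞, 0, -∞]
q=1: [4, -19, 7]
q=2: [5, 7, 0]
q=3: [11, 0, 14]
Optimal cycle mean attained by: cycle 2->3->2, total 7 + 0, length 2.
Answer: λ = 7/2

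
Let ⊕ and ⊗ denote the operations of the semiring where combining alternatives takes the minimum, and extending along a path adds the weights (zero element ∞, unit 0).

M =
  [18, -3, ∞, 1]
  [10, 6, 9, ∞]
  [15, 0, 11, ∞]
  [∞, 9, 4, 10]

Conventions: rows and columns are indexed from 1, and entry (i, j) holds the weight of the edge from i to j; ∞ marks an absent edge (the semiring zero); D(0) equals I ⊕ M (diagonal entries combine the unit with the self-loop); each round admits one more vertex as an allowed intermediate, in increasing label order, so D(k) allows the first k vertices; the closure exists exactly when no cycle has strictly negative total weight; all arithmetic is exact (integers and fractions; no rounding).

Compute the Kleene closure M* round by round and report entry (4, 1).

D(0):
  [0, -3, ∞, 1]
  [10, 0, 9, ∞]
  [15, 0, 0, ∞]
  [∞, 9, 4, 0]
D(1):
  [0, -3, ∞, 1]
  [10, 0, 9, 11]
  [15, 0, 0, 16]
  [∞, 9, 4, 0]
D(2):
  [0, -3, 6, 1]
  [10, 0, 9, 11]
  [10, 0, 0, 11]
  [19, 9, 4, 0]
D(3):
  [0, -3, 6, 1]
  [10, 0, 9, 11]
  [10, 0, 0, 11]
  [14, 4, 4, 0]
D(4):
  [0, -3, 5, 1]
  [10, 0, 9, 11]
  [10, 0, 0, 11]
  [14, 4, 4, 0]
Answer: M*[4][1] = 14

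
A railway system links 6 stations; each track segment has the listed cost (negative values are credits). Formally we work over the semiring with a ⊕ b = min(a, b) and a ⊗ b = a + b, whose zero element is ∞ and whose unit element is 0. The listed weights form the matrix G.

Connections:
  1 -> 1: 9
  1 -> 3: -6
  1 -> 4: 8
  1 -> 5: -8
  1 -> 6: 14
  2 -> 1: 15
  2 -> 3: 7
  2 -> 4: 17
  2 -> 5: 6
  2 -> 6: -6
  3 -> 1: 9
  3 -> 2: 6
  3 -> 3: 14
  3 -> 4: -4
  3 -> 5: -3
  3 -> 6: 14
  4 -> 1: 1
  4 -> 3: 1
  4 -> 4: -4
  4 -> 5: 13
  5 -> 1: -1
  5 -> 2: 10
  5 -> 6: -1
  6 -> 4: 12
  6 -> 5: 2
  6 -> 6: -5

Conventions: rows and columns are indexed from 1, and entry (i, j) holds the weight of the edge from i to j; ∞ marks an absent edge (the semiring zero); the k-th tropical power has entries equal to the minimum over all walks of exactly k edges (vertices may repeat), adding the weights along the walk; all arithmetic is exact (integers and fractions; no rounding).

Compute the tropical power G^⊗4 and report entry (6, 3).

G^⊗2:
  [-9, 0, 3, -10, -9, -9]
  [5, 13, 9, 3, -4, -11]
  [-4, 7, -3, -8, 1, -4]
  [-3, 7, -5, -8, -7, 12]
  [8, ∞, -7, 7, -9, -6]
  [1, 12, 13, 7, -3, -10]
G^⊗3:
  [-10, 1, -15, -14, -17, -14]
  [-5, 6, -1, -1, -9, -16]
  [-7, 3, -10, -12, -12, -9]
  [-8, 1, -9, -12, -11, -8]
  [-10, -1, 2, -11, -10, -11]
  [-4, 7, -5, 2, -8, -15]
G^⊗4:
  [-18, -9, -16, -19, -18, -19]
  [-10, 1, -11, -5, -14, -21]
  [-13, -4, -13, -16, -15, -14]
  [-12, -3, -14, -16, -16, -13]
  [-11, 0, -16, -15, -18, -16]
  [-9, 1, -10, -9, -13, -20]
Key observation: the optimum is the walk 6->6->5->1->3, with weight (-5) + 2 + (-1) + (-6) = -10.
Optimal value attained by: walk 6->6->5->1->3.
Answer: (G^⊗4)[6][3] = -10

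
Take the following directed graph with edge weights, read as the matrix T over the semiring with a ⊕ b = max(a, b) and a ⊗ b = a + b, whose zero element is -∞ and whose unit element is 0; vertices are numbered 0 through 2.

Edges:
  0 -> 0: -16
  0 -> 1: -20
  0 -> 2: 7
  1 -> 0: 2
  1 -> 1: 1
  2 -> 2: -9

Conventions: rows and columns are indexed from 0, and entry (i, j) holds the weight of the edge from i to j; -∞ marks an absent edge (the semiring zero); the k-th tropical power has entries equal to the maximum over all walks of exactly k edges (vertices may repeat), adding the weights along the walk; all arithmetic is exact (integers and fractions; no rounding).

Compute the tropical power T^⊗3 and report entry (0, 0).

T^⊗2:
  [-18, -19, -2]
  [3, 2, 9]
  [-∞, -∞, -18]
T^⊗3:
  [-17, -18, -11]
  [4, 3, 10]
  [-∞, -∞, -27]
Key observation: the optimum is the walk 0->1->1->0, with weight (-20) + 1 + 2 = -17.
Optimal value attained by: walk 0->1->1->0.
Answer: (T^⊗3)[0][0] = -17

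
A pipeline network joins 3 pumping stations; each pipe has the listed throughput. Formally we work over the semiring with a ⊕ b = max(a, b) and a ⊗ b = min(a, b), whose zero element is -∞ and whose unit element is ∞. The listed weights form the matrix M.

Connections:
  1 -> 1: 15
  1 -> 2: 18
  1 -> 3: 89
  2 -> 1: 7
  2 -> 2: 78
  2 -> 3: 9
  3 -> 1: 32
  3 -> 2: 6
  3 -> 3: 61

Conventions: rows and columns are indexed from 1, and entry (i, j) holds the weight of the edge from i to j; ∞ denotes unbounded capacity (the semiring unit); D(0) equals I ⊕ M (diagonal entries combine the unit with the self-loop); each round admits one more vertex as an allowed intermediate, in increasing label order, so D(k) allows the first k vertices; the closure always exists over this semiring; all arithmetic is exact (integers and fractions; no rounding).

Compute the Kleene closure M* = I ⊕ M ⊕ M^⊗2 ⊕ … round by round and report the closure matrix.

D(0):
  [∞, 18, 89]
  [7, ∞, 9]
  [32, 6, ∞]
D(1):
  [∞, 18, 89]
  [7, ∞, 9]
  [32, 18, ∞]
D(2):
  [∞, 18, 89]
  [7, ∞, 9]
  [32, 18, ∞]
D(3):
  [∞, 18, 89]
  [9, ∞, 9]
  [32, 18, ∞]
Answer: M* = [[∞, 18, 89], [9, ∞, 9], [32, 18, ∞]]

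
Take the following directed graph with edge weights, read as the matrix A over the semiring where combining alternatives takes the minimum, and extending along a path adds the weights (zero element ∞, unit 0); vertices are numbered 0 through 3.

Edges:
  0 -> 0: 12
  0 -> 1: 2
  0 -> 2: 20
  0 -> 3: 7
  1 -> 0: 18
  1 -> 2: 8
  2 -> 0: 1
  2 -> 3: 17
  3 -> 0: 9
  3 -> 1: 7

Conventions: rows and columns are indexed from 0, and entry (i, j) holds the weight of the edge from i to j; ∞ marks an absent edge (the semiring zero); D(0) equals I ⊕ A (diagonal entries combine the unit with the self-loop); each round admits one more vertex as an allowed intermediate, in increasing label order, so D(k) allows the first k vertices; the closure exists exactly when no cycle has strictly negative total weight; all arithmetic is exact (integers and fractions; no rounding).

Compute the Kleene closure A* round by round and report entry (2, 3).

D(0):
  [0, 2, 20, 7]
  [18, 0, 8, ∞]
  [1, ∞, 0, 17]
  [9, 7, ∞, 0]
D(1):
  [0, 2, 20, 7]
  [18, 0, 8, 25]
  [1, 3, 0, 8]
  [9, 7, 29, 0]
D(2):
  [0, 2, 10, 7]
  [18, 0, 8, 25]
  [1, 3, 0, 8]
  [9, 7, 15, 0]
D(3):
  [0, 2, 10, 7]
  [9, 0, 8, 16]
  [1, 3, 0, 8]
  [9, 7, 15, 0]
D(4):
  [0, 2, 10, 7]
  [9, 0, 8, 16]
  [1, 3, 0, 8]
  [9, 7, 15, 0]
Answer: A*[2][3] = 8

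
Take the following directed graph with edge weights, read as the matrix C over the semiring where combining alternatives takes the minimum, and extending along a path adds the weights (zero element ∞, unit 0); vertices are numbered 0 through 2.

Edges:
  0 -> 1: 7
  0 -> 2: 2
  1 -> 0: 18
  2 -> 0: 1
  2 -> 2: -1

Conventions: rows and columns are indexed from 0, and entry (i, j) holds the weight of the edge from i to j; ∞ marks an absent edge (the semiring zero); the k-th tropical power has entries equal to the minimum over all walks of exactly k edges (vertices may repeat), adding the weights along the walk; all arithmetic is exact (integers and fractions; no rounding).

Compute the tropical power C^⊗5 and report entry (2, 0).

C^⊗2:
  [3, ∞, 1]
  [∞, 25, 20]
  [0, 8, -2]
C^⊗3:
  [2, 10, 0]
  [21, ∞, 19]
  [-1, 7, -3]
C^⊗4:
  [1, 9, -1]
  [20, 28, 18]
  [-2, 6, -4]
C^⊗5:
  [0, 8, -2]
  [19, 27, 17]
  [-3, 5, -5]
Key observation: the optimum is the walk 2->2->2->2->2->0, with weight (-1) + (-1) + (-1) + (-1) + 1 = -3.
Optimal value attained by: walk 2->2->2->2->2->0.
Answer: (C^⊗5)[2][0] = -3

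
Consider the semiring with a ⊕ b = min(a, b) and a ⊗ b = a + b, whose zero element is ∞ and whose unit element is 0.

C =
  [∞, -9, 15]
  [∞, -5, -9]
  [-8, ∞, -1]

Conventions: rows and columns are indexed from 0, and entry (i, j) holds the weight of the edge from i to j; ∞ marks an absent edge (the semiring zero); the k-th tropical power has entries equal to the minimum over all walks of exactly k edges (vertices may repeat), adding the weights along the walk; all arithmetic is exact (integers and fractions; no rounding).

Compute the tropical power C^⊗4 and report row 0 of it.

C^⊗2:
  [7, -14, -18]
  [-17, -10, -14]
  [-9, -17, -2]
C^⊗3:
  [-26, -19, -23]
  [-22, -26, -19]
  [-10, -22, -26]
C^⊗4:
  [-31, -35, -28]
  [-27, -31, -35]
  [-34, -27, -31]
Answer: row 0 of C^⊗4 = [-31, -35, -28]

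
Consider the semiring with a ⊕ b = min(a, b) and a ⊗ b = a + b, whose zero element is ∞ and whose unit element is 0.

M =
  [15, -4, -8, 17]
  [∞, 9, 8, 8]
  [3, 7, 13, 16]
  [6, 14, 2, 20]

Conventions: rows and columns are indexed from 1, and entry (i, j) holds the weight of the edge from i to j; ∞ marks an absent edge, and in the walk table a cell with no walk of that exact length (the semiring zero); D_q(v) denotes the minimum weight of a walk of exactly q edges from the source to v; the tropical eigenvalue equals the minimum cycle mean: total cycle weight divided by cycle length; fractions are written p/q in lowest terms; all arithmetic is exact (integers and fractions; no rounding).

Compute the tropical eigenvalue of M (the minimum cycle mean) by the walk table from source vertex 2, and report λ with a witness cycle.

q=0: [∞, 0, ∞, ∞]
q=1: [∞, 9, 8, 8]
q=2: [11, 15, 10, 17]
q=3: [13, 7, 3, 23]
q=4: [6, 9, 5, 15]
Optimal cycle mean attained by: cycle 1->3->1, total (-8) + 3, length 2.
Answer: λ = -5/2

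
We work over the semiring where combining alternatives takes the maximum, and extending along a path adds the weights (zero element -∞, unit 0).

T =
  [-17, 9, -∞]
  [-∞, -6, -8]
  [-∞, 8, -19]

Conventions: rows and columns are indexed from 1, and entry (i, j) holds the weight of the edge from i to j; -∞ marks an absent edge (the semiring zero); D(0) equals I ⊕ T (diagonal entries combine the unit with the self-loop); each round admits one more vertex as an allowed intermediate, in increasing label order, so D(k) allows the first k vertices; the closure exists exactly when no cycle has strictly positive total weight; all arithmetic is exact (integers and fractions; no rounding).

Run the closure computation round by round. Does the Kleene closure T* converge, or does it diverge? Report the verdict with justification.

D(0):
  [0, 9, -∞]
  [-∞, 0, -8]
  [-∞, 8, 0]
D(1):
  [0, 9, -∞]
  [-∞, 0, -8]
  [-∞, 8, 0]
D(2):
  [0, 9, 1]
  [-∞, 0, -8]
  [-∞, 8, 0]
D(3):
  [0, 9, 1]
  [-∞, 0, -8]
  [-∞, 8, 0]
Key observation: every diagonal entry stays at the unit through all rounds, so no improving cycle exists.
Answer: CONVERGES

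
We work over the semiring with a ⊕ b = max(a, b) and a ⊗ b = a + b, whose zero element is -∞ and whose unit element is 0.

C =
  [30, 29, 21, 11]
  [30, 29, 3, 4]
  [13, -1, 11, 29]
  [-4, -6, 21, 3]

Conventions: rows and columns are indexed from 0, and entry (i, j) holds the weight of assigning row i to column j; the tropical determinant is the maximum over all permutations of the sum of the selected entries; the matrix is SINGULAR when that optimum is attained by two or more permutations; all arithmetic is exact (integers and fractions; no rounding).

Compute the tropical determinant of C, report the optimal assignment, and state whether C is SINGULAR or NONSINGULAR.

σ = (0, 1, 2, 3): 30 + 29 + 11 + 3 = 73
σ = (0, 1, 3, 2): 30 + 29 + 29 + 21 = 109
σ = (0, 2, 1, 3): 30 + 3 + (-1) + 3 = 35
σ = (0, 2, 3, 1): 30 + 3 + 29 + (-6) = 56
σ = (0, 3, 1, 2): 30 + 4 + (-1) + 21 = 54
σ = (0, 3, 2, 1): 30 + 4 + 11 + (-6) = 39
σ = (1, 0, 2, 3): 29 + 30 + 11 + 3 = 73
σ = (1, 0, 3, 2): 29 + 30 + 29 + 21 = 109
σ = (1, 2, 0, 3): 29 + 3 + 13 + 3 = 48
σ = (1, 2, 3, 0): 29 + 3 + 29 + (-4) = 57
σ = (1, 3, 0, 2): 29 + 4 + 13 + 21 = 67
σ = (1, 3, 2, 0): 29 + 4 + 11 + (-4) = 40
σ = (2, 0, 1, 3): 21 + 30 + (-1) + 3 = 53
σ = (2, 0, 3, 1): 21 + 30 + 29 + (-6) = 74
σ = (2, 1, 0, 3): 21 + 29 + 13 + 3 = 66
σ = (2, 1, 3, 0): 21 + 29 + 29 + (-4) = 75
σ = (2, 3, 0, 1): 21 + 4 + 13 + (-6) = 32
σ = (2, 3, 1, 0): 21 + 4 + (-1) + (-4) = 20
σ = (3, 0, 1, 2): 11 + 30 + (-1) + 21 = 61
σ = (3, 0, 2, 1): 11 + 30 + 11 + (-6) = 46
σ = (3, 1, 0, 2): 11 + 29 + 13 + 21 = 74
σ = (3, 1, 2, 0): 11 + 29 + 11 + (-4) = 47
σ = (3, 2, 0, 1): 11 + 3 + 13 + (-6) = 21
σ = (3, 2, 1, 0): 11 + 3 + (-1) + (-4) = 9
Optimal value attained by: σ = (0, 1, 3, 2).
Answer: det⊕(C) = 109; verdict: SINGULAR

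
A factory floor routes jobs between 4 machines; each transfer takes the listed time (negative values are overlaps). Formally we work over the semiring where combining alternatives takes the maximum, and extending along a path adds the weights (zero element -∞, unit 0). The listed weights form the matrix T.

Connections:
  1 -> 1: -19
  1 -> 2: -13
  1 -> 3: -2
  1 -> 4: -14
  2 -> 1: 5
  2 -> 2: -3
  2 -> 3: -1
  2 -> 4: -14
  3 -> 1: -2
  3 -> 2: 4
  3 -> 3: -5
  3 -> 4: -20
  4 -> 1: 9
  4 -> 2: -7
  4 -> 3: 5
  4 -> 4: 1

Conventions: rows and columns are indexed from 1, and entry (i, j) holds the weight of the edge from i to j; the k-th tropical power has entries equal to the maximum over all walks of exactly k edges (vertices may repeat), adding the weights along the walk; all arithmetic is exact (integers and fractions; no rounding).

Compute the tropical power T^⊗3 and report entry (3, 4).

T^⊗2:
  [-4, 2, -7, -13]
  [2, 3, 3, -9]
  [9, 1, 3, -10]
  [10, 9, 7, 2]
T^⊗3:
  [7, -1, 1, -12]
  [8, 7, 2, -8]
  [6, 7, 7, -5]
  [14, 11, 8, 3]
Key observation: the optimum is the walk 3->2->1->4, with weight 4 + 5 + (-14) = -5.
Optimal value attained by: walk 3->2->1->4.
Answer: (T^⊗3)[3][4] = -5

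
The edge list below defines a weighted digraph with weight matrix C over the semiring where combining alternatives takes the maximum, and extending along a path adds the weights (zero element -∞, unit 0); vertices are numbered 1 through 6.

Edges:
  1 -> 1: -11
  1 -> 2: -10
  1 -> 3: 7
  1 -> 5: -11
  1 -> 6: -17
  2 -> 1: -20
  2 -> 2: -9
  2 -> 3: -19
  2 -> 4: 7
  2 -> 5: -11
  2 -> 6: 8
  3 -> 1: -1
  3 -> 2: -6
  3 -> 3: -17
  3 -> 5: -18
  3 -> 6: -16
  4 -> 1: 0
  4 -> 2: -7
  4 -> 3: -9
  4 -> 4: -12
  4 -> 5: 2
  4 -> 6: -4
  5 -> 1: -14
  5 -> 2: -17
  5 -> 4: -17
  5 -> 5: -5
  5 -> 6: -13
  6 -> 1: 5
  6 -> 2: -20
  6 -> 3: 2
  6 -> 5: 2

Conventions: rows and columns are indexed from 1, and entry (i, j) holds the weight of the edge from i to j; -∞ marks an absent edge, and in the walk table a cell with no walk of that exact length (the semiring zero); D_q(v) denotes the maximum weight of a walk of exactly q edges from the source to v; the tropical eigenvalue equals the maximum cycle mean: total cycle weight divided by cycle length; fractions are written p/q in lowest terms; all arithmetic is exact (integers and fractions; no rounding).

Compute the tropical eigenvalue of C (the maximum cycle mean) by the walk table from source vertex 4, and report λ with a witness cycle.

q=0: [-∞, -∞, -∞, 0, -∞, -∞]
q=1: [0, -7, -9, -12, 2, -4]
q=2: [1, -10, 7, 0, -2, 1]
q=3: [6, 1, 8, -3, 3, -2]
q=4: [7, 2, 13, 8, 0, 9]
q=5: [14, 7, 14, 9, 11, 10]
q=6: [15, 8, 21, 14, 12, 15]
Optimal cycle mean attained by: cycle 1->3->2->6->1, total 7 + (-6) + 8 + 5, length 4.
Answer: λ = 7/2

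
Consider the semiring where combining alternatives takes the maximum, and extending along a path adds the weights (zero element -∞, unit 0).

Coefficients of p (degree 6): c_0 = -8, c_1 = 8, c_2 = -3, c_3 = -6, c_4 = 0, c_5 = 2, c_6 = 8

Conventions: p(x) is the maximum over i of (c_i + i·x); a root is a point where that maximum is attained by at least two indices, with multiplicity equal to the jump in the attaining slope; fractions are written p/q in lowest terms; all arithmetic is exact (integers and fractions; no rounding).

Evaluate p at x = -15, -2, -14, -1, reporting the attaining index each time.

p(-15) = max(-8+0·(-15)=-8, 8+1·(-15)=-7, -3+2·(-15)=-33, -6+3·(-15)=-51, 0+4·(-15)=-60, 2+5·(-15)=-73, 8+6·(-15)=-82) = -7 (attained by i=1)
p(-2) = max(-8+0·(-2)=-8, 8+1·(-2)=6, -3+2·(-2)=-7, -6+3·(-2)=-12, 0+4·(-2)=-8, 2+5·(-2)=-8, 8+6·(-2)=-4) = 6 (attained by i=1)
p(-14) = max(-8+0·(-14)=-8, 8+1·(-14)=-6, -3+2·(-14)=-31, -6+3·(-14)=-48, 0+4·(-14)=-56, 2+5·(-14)=-68, 8+6·(-14)=-76) = -6 (attained by i=1)
p(-1) = max(-8+0·(-1)=-8, 8+1·(-1)=7, -3+2·(-1)=-5, -6+3·(-1)=-9, 0+4·(-1)=-4, 2+5·(-1)=-3, 8+6·(-1)=2) = 7 (attained by i=1)
Answer: p(-15) = -7; p(-2) = 6; p(-14) = -6; p(-1) = 7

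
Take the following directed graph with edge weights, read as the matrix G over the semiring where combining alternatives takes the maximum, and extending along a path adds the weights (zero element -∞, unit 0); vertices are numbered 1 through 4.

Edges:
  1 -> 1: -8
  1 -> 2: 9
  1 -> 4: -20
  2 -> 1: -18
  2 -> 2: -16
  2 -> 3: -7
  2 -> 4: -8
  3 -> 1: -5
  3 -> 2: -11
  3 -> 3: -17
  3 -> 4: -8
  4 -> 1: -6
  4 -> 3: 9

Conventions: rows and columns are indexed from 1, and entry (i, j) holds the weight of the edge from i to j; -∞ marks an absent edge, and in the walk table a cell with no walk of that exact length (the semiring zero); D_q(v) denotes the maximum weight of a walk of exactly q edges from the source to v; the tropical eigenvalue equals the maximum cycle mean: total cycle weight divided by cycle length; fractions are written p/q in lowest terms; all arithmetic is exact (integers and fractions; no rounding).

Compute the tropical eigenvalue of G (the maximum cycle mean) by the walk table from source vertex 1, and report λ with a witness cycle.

q=0: [0, -∞, -∞, -∞]
q=1: [-8, 9, -∞, -20]
q=2: [-9, 1, 2, 1]
q=3: [-3, 0, 10, -6]
q=4: [5, 6, 3, 2]
Optimal cycle mean attained by: cycle 1->2->4->3->1, total 9 + (-8) + 9 + (-5), length 4.
Answer: λ = 5/4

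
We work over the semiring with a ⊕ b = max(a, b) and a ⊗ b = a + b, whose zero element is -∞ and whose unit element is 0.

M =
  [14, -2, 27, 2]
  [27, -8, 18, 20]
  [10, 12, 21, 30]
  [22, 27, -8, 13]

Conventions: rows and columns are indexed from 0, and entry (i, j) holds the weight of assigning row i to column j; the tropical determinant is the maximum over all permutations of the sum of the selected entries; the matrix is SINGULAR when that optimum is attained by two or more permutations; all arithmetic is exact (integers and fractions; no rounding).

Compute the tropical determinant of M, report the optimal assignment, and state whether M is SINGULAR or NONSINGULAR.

σ = (0, 1, 2, 3): 14 + (-8) + 21 + 13 = 40
σ = (0, 1, 3, 2): 14 + (-8) + 30 + (-8) = 28
σ = (0, 2, 1, 3): 14 + 18 + 12 + 13 = 57
σ = (0, 2, 3, 1): 14 + 18 + 30 + 27 = 89
σ = (0, 3, 1, 2): 14 + 20 + 12 + (-8) = 38
σ = (0, 3, 2, 1): 14 + 20 + 21 + 27 = 82
σ = (1, 0, 2, 3): (-2) + 27 + 21 + 13 = 59
σ = (1, 0, 3, 2): (-2) + 27 + 30 + (-8) = 47
σ = (1, 2, 0, 3): (-2) + 18 + 10 + 13 = 39
σ = (1, 2, 3, 0): (-2) + 18 + 30 + 22 = 68
σ = (1, 3, 0, 2): (-2) + 20 + 10 + (-8) = 20
σ = (1, 3, 2, 0): (-2) + 20 + 21 + 22 = 61
σ = (2, 0, 1, 3): 27 + 27 + 12 + 13 = 79
σ = (2, 0, 3, 1): 27 + 27 + 30 + 27 = 111
σ = (2, 1, 0, 3): 27 + (-8) + 10 + 13 = 42
σ = (2, 1, 3, 0): 27 + (-8) + 30 + 22 = 71
σ = (2, 3, 0, 1): 27 + 20 + 10 + 27 = 84
σ = (2, 3, 1, 0): 27 + 20 + 12 + 22 = 81
σ = (3, 0, 1, 2): 2 + 27 + 12 + (-8) = 33
σ = (3, 0, 2, 1): 2 + 27 + 21 + 27 = 77
σ = (3, 1, 0, 2): 2 + (-8) + 10 + (-8) = -4
σ = (3, 1, 2, 0): 2 + (-8) + 21 + 22 = 37
σ = (3, 2, 0, 1): 2 + 18 + 10 + 27 = 57
σ = (3, 2, 1, 0): 2 + 18 + 12 + 22 = 54
Optimal value attained by: σ = (2, 0, 3, 1).
Answer: det⊕(M) = 111; verdict: NONSINGULAR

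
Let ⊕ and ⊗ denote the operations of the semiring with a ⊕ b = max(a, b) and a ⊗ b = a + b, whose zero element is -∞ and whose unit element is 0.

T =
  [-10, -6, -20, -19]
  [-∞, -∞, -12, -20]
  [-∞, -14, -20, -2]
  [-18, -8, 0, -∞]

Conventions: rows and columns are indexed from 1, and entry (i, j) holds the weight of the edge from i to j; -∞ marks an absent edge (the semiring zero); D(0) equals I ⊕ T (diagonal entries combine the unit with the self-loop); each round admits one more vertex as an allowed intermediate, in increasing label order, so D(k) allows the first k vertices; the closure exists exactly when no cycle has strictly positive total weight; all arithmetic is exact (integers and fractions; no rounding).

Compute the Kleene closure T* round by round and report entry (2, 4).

D(0):
  [0, -6, -20, -19]
  [-∞, 0, -12, -20]
  [-∞, -14, 0, -2]
  [-18, -8, 0, 0]
D(1):
  [0, -6, -20, -19]
  [-∞, 0, -12, -20]
  [-∞, -14, 0, -2]
  [-18, -8, 0, 0]
D(2):
  [0, -6, -18, -19]
  [-∞, 0, -12, -20]
  [-∞, -14, 0, -2]
  [-18, -8, 0, 0]
D(3):
  [0, -6, -18, -19]
  [-∞, 0, -12, -14]
  [-∞, -14, 0, -2]
  [-18, -8, 0, 0]
D(4):
  [0, -6, -18, -19]
  [-32, 0, -12, -14]
  [-20, -10, 0, -2]
  [-18, -8, 0, 0]
Answer: T*[2][4] = -14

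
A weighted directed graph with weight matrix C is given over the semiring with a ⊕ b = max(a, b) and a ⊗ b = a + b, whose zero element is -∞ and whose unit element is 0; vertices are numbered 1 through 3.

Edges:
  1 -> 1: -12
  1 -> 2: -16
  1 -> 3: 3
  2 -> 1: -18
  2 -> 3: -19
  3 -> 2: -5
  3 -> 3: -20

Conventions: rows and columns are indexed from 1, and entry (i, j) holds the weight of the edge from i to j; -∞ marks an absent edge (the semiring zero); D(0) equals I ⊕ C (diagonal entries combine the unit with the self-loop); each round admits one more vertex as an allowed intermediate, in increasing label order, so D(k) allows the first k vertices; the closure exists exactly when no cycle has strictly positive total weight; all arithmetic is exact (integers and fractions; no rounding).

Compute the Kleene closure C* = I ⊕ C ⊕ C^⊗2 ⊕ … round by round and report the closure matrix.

D(0):
  [0, -16, 3]
  [-18, 0, -19]
  [-∞, -5, 0]
D(1):
  [0, -16, 3]
  [-18, 0, -15]
  [-∞, -5, 0]
D(2):
  [0, -16, 3]
  [-18, 0, -15]
  [-23, -5, 0]
D(3):
  [0, -2, 3]
  [-18, 0, -15]
  [-23, -5, 0]
Answer: C* = [[0, -2, 3], [-18, 0, -15], [-23, -5, 0]]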